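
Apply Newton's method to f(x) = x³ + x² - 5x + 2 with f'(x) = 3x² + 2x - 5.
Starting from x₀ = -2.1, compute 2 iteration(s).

f(x) = x³ + x² - 5x + 2
f'(x) = 3x² + 2x - 5
x₀ = -2.1

Newton-Raphson formula: x_{n+1} = x_n - f(x_n)/f'(x_n)

Iteration 1:
  f(-2.100000) = 7.649000
  f'(-2.100000) = 4.030000
  x_1 = -2.100000 - 7.649000/4.030000 = -3.998015
Iteration 2:
  f(-3.998015) = -25.930564
  f'(-3.998015) = 34.956339
  x_2 = -3.998015 - (-25.930564)/34.956339 = -3.256216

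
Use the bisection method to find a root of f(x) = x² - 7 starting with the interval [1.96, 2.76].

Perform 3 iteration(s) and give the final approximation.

f(x) = x² - 7
Initial interval: [1.96, 2.76]

Iteration 1:
  c_1 = (1.960000 + 2.760000)/2 = 2.360000
  f(c_1) = f(2.360000) = -1.430400
  f(a) × f(c) ≥ 0, new interval: [2.360000, 2.760000]
Iteration 2:
  c_2 = (2.360000 + 2.760000)/2 = 2.560000
  f(c_2) = f(2.560000) = -0.446400
  f(a) × f(c) ≥ 0, new interval: [2.560000, 2.760000]
Iteration 3:
  c_3 = (2.560000 + 2.760000)/2 = 2.660000
  f(c_3) = f(2.660000) = 0.075600
  f(a) × f(c) < 0, new interval: [2.560000, 2.660000]

After 3 iteration(s), the approximation is c_3 = 2.660000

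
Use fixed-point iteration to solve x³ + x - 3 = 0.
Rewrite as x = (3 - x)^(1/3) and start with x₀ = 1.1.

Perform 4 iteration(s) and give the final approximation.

Equation: x³ + x - 3 = 0
Fixed-point form: x = (3 - x)^(1/3)
x₀ = 1.1

x_1 = g(1.100000) = 1.238562
x_2 = g(1.238562) = 1.207691
x_3 = g(1.207691) = 1.214705
x_4 = g(1.214705) = 1.213119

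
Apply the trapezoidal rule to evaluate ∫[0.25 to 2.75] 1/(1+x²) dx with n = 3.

f(x) = 1/(1+x²)
a = 0.25, b = 2.75, n = 3
h = (b - a)/n = 0.833333

Trapezoidal rule: (h/2)[f(x₀) + 2f(x₁) + 2f(x₂) + ... + f(xₙ)]

x_0 = 0.2500, f(x_0) = 0.941176, coefficient = 1
x_1 = 1.0833, f(x_1) = 0.460064, coefficient = 2
x_2 = 1.9167, f(x_2) = 0.213967, coefficient = 2
x_3 = 2.7500, f(x_3) = 0.116788, coefficient = 1

I ≈ (0.833333/2) × 2.406027 = 1.002511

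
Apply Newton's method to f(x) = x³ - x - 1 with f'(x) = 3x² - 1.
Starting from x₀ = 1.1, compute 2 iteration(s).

f(x) = x³ - x - 1
f'(x) = 3x² - 1
x₀ = 1.1

Newton-Raphson formula: x_{n+1} = x_n - f(x_n)/f'(x_n)

Iteration 1:
  f(1.100000) = -0.769000
  f'(1.100000) = 2.630000
  x_1 = 1.100000 - (-0.769000)/2.630000 = 1.392395
Iteration 2:
  f(1.392395) = 0.307132
  f'(1.392395) = 4.816295
  x_2 = 1.392395 - 0.307132/4.816295 = 1.328626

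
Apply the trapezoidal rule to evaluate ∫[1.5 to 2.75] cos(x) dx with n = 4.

f(x) = cos(x)
a = 1.5, b = 2.75, n = 4
h = (b - a)/n = 0.312500

Trapezoidal rule: (h/2)[f(x₀) + 2f(x₁) + 2f(x₂) + ... + f(xₙ)]

x_0 = 1.5000, f(x_0) = 0.070737, coefficient = 1
x_1 = 1.8125, f(x_1) = -0.239357, coefficient = 2
x_2 = 2.1250, f(x_2) = -0.526266, coefficient = 2
x_3 = 2.4375, f(x_3) = -0.762199, coefficient = 2
x_4 = 2.7500, f(x_4) = -0.924302, coefficient = 1

I ≈ (0.312500/2) × -3.909211 = -0.610814
Exact value: -0.615834
Error: 0.005020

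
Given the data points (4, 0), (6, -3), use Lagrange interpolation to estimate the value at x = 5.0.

Lagrange interpolation formula:
P(x) = Σ yᵢ × Lᵢ(x)
where Lᵢ(x) = Π_{j≠i} (x - xⱼ)/(xᵢ - xⱼ)

L_0(5.0) = (5.0 - 6)/(4 - 6) = 0.500000
L_1(5.0) = (5.0 - 4)/(6 - 4) = 0.500000

P(5.0) = 0×L_0(5.0) + (-3)×L_1(5.0)
P(5.0) = -1.500000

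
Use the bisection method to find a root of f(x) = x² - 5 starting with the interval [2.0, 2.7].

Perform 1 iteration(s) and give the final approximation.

f(x) = x² - 5
Initial interval: [2.0, 2.7]

Iteration 1:
  c_1 = (2.000000 + 2.700000)/2 = 2.350000
  f(c_1) = f(2.350000) = 0.522500
  f(a) × f(c) < 0, new interval: [2.000000, 2.350000]

After 1 iteration(s), the approximation is c_1 = 2.350000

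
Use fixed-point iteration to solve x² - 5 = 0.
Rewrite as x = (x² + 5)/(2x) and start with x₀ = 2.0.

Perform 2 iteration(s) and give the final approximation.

Equation: x² - 5 = 0
Fixed-point form: x = (x² + 5)/(2x)
x₀ = 2.0

x_1 = g(2.000000) = 2.250000
x_2 = g(2.250000) = 2.236111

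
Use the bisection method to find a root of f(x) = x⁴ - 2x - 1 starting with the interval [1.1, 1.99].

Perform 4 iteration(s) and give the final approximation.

f(x) = x⁴ - 2x - 1
Initial interval: [1.1, 1.99]

Iteration 1:
  c_1 = (1.100000 + 1.990000)/2 = 1.545000
  f(c_1) = f(1.545000) = 1.607888
  f(a) × f(c) < 0, new interval: [1.100000, 1.545000]
Iteration 2:
  c_2 = (1.100000 + 1.545000)/2 = 1.322500
  f(c_2) = f(1.322500) = -0.585977
  f(a) × f(c) ≥ 0, new interval: [1.322500, 1.545000]
Iteration 3:
  c_3 = (1.322500 + 1.545000)/2 = 1.433750
  f(c_3) = f(1.433750) = 0.358152
  f(a) × f(c) < 0, new interval: [1.322500, 1.433750]
Iteration 4:
  c_4 = (1.322500 + 1.433750)/2 = 1.378125
  f(c_4) = f(1.378125) = -0.149181
  f(a) × f(c) ≥ 0, new interval: [1.378125, 1.433750]

After 4 iteration(s), the approximation is c_4 = 1.378125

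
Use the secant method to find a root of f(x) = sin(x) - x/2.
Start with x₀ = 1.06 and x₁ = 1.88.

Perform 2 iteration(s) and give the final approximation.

f(x) = sin(x) - x/2
x₀ = 1.06, x₁ = 1.88

Secant formula: x_{n+1} = x_n - f(x_n)(x_n - x_{n-1})/(f(x_n) - f(x_{n-1}))

Iteration 1:
  f(1.060000) = 0.342355
  f(1.880000) = 0.012576
  x_2 = 1.880000 - 0.012576×(1.880000 - 1.060000)/(0.012576 - 0.342355)
       = 1.911271
Iteration 2:
  f(1.880000) = 0.012576
  f(1.911271) = -0.013039
  x_3 = 1.911271 - (-0.013039)×(1.911271 - 1.880000)/(-0.013039 - 0.012576)
       = 1.895353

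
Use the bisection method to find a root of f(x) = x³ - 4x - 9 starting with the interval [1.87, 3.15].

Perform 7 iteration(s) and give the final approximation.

f(x) = x³ - 4x - 9
Initial interval: [1.87, 3.15]

Iteration 1:
  c_1 = (1.870000 + 3.150000)/2 = 2.510000
  f(c_1) = f(2.510000) = -3.226749
  f(a) × f(c) ≥ 0, new interval: [2.510000, 3.150000]
Iteration 2:
  c_2 = (2.510000 + 3.150000)/2 = 2.830000
  f(c_2) = f(2.830000) = 2.345187
  f(a) × f(c) < 0, new interval: [2.510000, 2.830000]
Iteration 3:
  c_3 = (2.510000 + 2.830000)/2 = 2.670000
  f(c_3) = f(2.670000) = -0.645837
  f(a) × f(c) ≥ 0, new interval: [2.670000, 2.830000]
Iteration 4:
  c_4 = (2.670000 + 2.830000)/2 = 2.750000
  f(c_4) = f(2.750000) = 0.796875
  f(a) × f(c) < 0, new interval: [2.670000, 2.750000]
Iteration 5:
  c_5 = (2.670000 + 2.750000)/2 = 2.710000
  f(c_5) = f(2.710000) = 0.062511
  f(a) × f(c) < 0, new interval: [2.670000, 2.710000]
Iteration 6:
  c_6 = (2.670000 + 2.710000)/2 = 2.690000
  f(c_6) = f(2.690000) = -0.294891
  f(a) × f(c) ≥ 0, new interval: [2.690000, 2.710000]
Iteration 7:
  c_7 = (2.690000 + 2.710000)/2 = 2.700000
  f(c_7) = f(2.700000) = -0.117000
  f(a) × f(c) ≥ 0, new interval: [2.700000, 2.710000]

After 7 iteration(s), the approximation is c_7 = 2.700000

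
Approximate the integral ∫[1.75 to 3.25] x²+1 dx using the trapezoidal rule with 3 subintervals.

f(x) = x²+1
a = 1.75, b = 3.25, n = 3
h = (b - a)/n = 0.500000

Trapezoidal rule: (h/2)[f(x₀) + 2f(x₁) + 2f(x₂) + ... + f(xₙ)]

x_0 = 1.7500, f(x_0) = 4.062500, coefficient = 1
x_1 = 2.2500, f(x_1) = 6.062500, coefficient = 2
x_2 = 2.7500, f(x_2) = 8.562500, coefficient = 2
x_3 = 3.2500, f(x_3) = 11.562500, coefficient = 1

I ≈ (0.500000/2) × 44.875000 = 11.218750
Exact value: 11.156250
Error: 0.062500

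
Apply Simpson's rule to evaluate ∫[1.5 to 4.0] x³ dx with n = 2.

f(x) = x³
a = 1.5, b = 4.0, n = 2
h = (b - a)/n = 1.250000

Simpson's rule: (h/3)[f(x₀) + 4f(x₁) + 2f(x₂) + ... + f(xₙ)]

x_0 = 1.5000, f(x_0) = 3.375000, coefficient = 1
x_1 = 2.7500, f(x_1) = 20.796875, coefficient = 4
x_2 = 4.0000, f(x_2) = 64.000000, coefficient = 1

I ≈ (1.250000/3) × 150.562500 = 62.734375
Exact value: 62.734375
Error: 0.000000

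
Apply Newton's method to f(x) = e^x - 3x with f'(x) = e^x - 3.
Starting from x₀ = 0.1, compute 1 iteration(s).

f(x) = e^x - 3x
f'(x) = e^x - 3
x₀ = 0.1

Newton-Raphson formula: x_{n+1} = x_n - f(x_n)/f'(x_n)

Iteration 1:
  f(0.100000) = 0.805171
  f'(0.100000) = -1.894829
  x_1 = 0.100000 - 0.805171/(-1.894829) = 0.524931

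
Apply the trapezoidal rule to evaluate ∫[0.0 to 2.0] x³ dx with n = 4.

f(x) = x³
a = 0.0, b = 2.0, n = 4
h = (b - a)/n = 0.500000

Trapezoidal rule: (h/2)[f(x₀) + 2f(x₁) + 2f(x₂) + ... + f(xₙ)]

x_0 = 0.0000, f(x_0) = 0.000000, coefficient = 1
x_1 = 0.5000, f(x_1) = 0.125000, coefficient = 2
x_2 = 1.0000, f(x_2) = 1.000000, coefficient = 2
x_3 = 1.5000, f(x_3) = 3.375000, coefficient = 2
x_4 = 2.0000, f(x_4) = 8.000000, coefficient = 1

I ≈ (0.500000/2) × 17.000000 = 4.250000
Exact value: 4.000000
Error: 0.250000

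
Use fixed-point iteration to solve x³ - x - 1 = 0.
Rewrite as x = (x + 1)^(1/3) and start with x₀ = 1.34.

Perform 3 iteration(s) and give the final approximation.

Equation: x³ - x - 1 = 0
Fixed-point form: x = (x + 1)^(1/3)
x₀ = 1.34

x_1 = g(1.340000) = 1.327614
x_2 = g(1.327614) = 1.325268
x_3 = g(1.325268) = 1.324822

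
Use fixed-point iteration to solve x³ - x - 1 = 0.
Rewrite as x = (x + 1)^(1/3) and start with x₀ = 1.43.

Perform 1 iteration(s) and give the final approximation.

Equation: x³ - x - 1 = 0
Fixed-point form: x = (x + 1)^(1/3)
x₀ = 1.43

x_1 = g(1.430000) = 1.344421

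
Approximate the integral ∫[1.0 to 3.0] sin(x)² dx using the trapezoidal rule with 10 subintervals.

f(x) = sin(x)²
a = 1.0, b = 3.0, n = 10
h = (b - a)/n = 0.200000

Trapezoidal rule: (h/2)[f(x₀) + 2f(x₁) + 2f(x₂) + ... + f(xₙ)]

x_0 = 1.0000, f(x_0) = 0.708073, coefficient = 1
x_1 = 1.2000, f(x_1) = 0.868697, coefficient = 2
x_2 = 1.4000, f(x_2) = 0.971111, coefficient = 2
x_3 = 1.6000, f(x_3) = 0.999147, coefficient = 2
x_4 = 1.8000, f(x_4) = 0.948379, coefficient = 2
x_5 = 2.0000, f(x_5) = 0.826822, coefficient = 2
x_6 = 2.2000, f(x_6) = 0.653666, coefficient = 2
x_7 = 2.4000, f(x_7) = 0.456251, coefficient = 2
x_8 = 2.6000, f(x_8) = 0.265742, coefficient = 2
x_9 = 2.8000, f(x_9) = 0.112217, coefficient = 2
x_10 = 3.0000, f(x_10) = 0.019915, coefficient = 1

I ≈ (0.200000/2) × 12.932052 = 1.293205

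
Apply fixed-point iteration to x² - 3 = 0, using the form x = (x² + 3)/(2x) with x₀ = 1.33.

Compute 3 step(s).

Equation: x² - 3 = 0
Fixed-point form: x = (x² + 3)/(2x)
x₀ = 1.33

x_1 = g(1.330000) = 1.792820
x_2 = g(1.792820) = 1.733081
x_3 = g(1.733081) = 1.732051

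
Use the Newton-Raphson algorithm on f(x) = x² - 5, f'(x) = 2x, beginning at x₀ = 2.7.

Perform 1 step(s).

f(x) = x² - 5
f'(x) = 2x
x₀ = 2.7

Newton-Raphson formula: x_{n+1} = x_n - f(x_n)/f'(x_n)

Iteration 1:
  f(2.700000) = 2.290000
  f'(2.700000) = 5.400000
  x_1 = 2.700000 - 2.290000/5.400000 = 2.275926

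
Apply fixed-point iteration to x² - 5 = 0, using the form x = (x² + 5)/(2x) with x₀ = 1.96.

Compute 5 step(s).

Equation: x² - 5 = 0
Fixed-point form: x = (x² + 5)/(2x)
x₀ = 1.96

x_1 = g(1.960000) = 2.255510
x_2 = g(2.255510) = 2.236152
x_3 = g(2.236152) = 2.236068
x_4 = g(2.236068) = 2.236068
x_5 = g(2.236068) = 2.236068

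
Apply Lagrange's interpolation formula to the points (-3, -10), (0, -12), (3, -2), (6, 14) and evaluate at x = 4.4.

Lagrange interpolation formula:
P(x) = Σ yᵢ × Lᵢ(x)
where Lᵢ(x) = Π_{j≠i} (x - xⱼ)/(xᵢ - xⱼ)

L_0(4.4) = (4.4 - 0)/(-3 - 0) × (4.4 - 3)/(-3 - 3) × (4.4 - 6)/(-3 - 6) = 0.060840
L_1(4.4) = (4.4 - (-3))/(0 - (-3)) × (4.4 - 3)/(0 - 3) × (4.4 - 6)/(0 - 6) = -0.306963
L_2(4.4) = (4.4 - (-3))/(3 - (-3)) × (4.4 - 0)/(3 - 0) × (4.4 - 6)/(3 - 6) = 0.964741
L_3(4.4) = (4.4 - (-3))/(6 - (-3)) × (4.4 - 0)/(6 - 0) × (4.4 - 3)/(6 - 3) = 0.281383

P(4.4) = (-10)×L_0(4.4) + (-12)×L_1(4.4) + (-2)×L_2(4.4) + 14×L_3(4.4)
P(4.4) = 5.085037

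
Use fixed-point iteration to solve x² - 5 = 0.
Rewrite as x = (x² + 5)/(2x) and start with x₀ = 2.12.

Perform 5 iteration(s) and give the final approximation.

Equation: x² - 5 = 0
Fixed-point form: x = (x² + 5)/(2x)
x₀ = 2.12

x_1 = g(2.120000) = 2.239245
x_2 = g(2.239245) = 2.236070
x_3 = g(2.236070) = 2.236068
x_4 = g(2.236068) = 2.236068
x_5 = g(2.236068) = 2.236068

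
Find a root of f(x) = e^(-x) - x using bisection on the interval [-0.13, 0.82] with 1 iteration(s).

f(x) = e^(-x) - x
Initial interval: [-0.13, 0.82]

Iteration 1:
  c_1 = (-0.130000 + 0.820000)/2 = 0.345000
  f(c_1) = f(0.345000) = 0.363220
  f(a) × f(c) ≥ 0, new interval: [0.345000, 0.820000]

After 1 iteration(s), the approximation is c_1 = 0.345000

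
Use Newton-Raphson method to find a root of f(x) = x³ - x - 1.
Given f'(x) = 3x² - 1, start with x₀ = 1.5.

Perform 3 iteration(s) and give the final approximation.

f(x) = x³ - x - 1
f'(x) = 3x² - 1
x₀ = 1.5

Newton-Raphson formula: x_{n+1} = x_n - f(x_n)/f'(x_n)

Iteration 1:
  f(1.500000) = 0.875000
  f'(1.500000) = 5.750000
  x_1 = 1.500000 - 0.875000/5.750000 = 1.347826
Iteration 2:
  f(1.347826) = 0.100682
  f'(1.347826) = 4.449905
  x_2 = 1.347826 - 0.100682/4.449905 = 1.325200
Iteration 3:
  f(1.325200) = 0.002058
  f'(1.325200) = 4.268468
  x_3 = 1.325200 - 0.002058/4.268468 = 1.324718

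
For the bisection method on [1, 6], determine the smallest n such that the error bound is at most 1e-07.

We need (b-a)/2^n ≤ 1e-07
(6 - 1)/2^n ≤ 1e-07
5/2^n ≤ 1e-07
2^n ≥ 50000000
n ≥ log₂(50000000) = 25.58
n ≥ 26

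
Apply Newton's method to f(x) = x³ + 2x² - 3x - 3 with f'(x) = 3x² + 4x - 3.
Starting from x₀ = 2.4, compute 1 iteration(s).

f(x) = x³ + 2x² - 3x - 3
f'(x) = 3x² + 4x - 3
x₀ = 2.4

Newton-Raphson formula: x_{n+1} = x_n - f(x_n)/f'(x_n)

Iteration 1:
  f(2.400000) = 15.144000
  f'(2.400000) = 23.880000
  x_1 = 2.400000 - 15.144000/23.880000 = 1.765829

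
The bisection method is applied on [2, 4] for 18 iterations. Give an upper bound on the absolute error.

Bisection error bound: |error| ≤ (b-a)/2^n
|error| ≤ (4 - 2)/2^18 = 2/2^18
|error| ≤ 0.0000076294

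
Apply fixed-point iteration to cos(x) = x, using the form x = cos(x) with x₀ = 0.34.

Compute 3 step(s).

Equation: cos(x) = x
Fixed-point form: x = cos(x)
x₀ = 0.34

x_1 = g(0.340000) = 0.942755
x_2 = g(0.942755) = 0.587561
x_3 = g(0.587561) = 0.832295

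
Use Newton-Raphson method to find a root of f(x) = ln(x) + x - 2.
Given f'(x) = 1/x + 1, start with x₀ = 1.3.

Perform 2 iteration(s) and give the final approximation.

f(x) = ln(x) + x - 2
f'(x) = 1/x + 1
x₀ = 1.3

Newton-Raphson formula: x_{n+1} = x_n - f(x_n)/f'(x_n)

Iteration 1:
  f(1.300000) = -0.437636
  f'(1.300000) = 1.769231
  x_1 = 1.300000 - (-0.437636)/1.769231 = 1.547359
Iteration 2:
  f(1.547359) = -0.016091
  f'(1.547359) = 1.646262
  x_2 = 1.547359 - (-0.016091)/1.646262 = 1.557134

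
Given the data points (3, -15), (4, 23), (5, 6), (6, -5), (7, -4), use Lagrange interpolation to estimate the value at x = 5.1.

Lagrange interpolation formula:
P(x) = Σ yᵢ × Lᵢ(x)
where Lᵢ(x) = Π_{j≠i} (x - xⱼ)/(xᵢ - xⱼ)

L_0(5.1) = (5.1 - 4)/(3 - 4) × (5.1 - 5)/(3 - 5) × (5.1 - 6)/(3 - 6) × (5.1 - 7)/(3 - 7) = 0.007837
L_1(5.1) = (5.1 - 3)/(4 - 3) × (5.1 - 5)/(4 - 5) × (5.1 - 6)/(4 - 6) × (5.1 - 7)/(4 - 7) = -0.059850
L_2(5.1) = (5.1 - 3)/(5 - 3) × (5.1 - 4)/(5 - 4) × (5.1 - 6)/(5 - 6) × (5.1 - 7)/(5 - 7) = 0.987525
L_3(5.1) = (5.1 - 3)/(6 - 3) × (5.1 - 4)/(6 - 4) × (5.1 - 5)/(6 - 5) × (5.1 - 7)/(6 - 7) = 0.073150
L_4(5.1) = (5.1 - 3)/(7 - 3) × (5.1 - 4)/(7 - 4) × (5.1 - 5)/(7 - 5) × (5.1 - 6)/(7 - 6) = -0.008662

P(5.1) = (-15)×L_0(5.1) + 23×L_1(5.1) + 6×L_2(5.1) + (-5)×L_3(5.1) + (-4)×L_4(5.1)
P(5.1) = 4.099938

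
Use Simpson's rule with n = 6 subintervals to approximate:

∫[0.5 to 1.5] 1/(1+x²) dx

f(x) = 1/(1+x²)
a = 0.5, b = 1.5, n = 6
h = (b - a)/n = 0.166667

Simpson's rule: (h/3)[f(x₀) + 4f(x₁) + 2f(x₂) + ... + f(xₙ)]

x_0 = 0.5000, f(x_0) = 0.800000, coefficient = 1
x_1 = 0.6667, f(x_1) = 0.692308, coefficient = 4
x_2 = 0.8333, f(x_2) = 0.590164, coefficient = 2
x_3 = 1.0000, f(x_3) = 0.500000, coefficient = 4
x_4 = 1.1667, f(x_4) = 0.423529, coefficient = 2
x_5 = 1.3333, f(x_5) = 0.360000, coefficient = 4
x_6 = 1.5000, f(x_6) = 0.307692, coefficient = 1

I ≈ (0.166667/3) × 9.344310 = 0.519128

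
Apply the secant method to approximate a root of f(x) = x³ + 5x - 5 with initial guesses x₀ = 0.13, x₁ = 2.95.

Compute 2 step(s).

f(x) = x³ + 5x - 5
x₀ = 0.13, x₁ = 2.95

Secant formula: x_{n+1} = x_n - f(x_n)(x_n - x_{n-1})/(f(x_n) - f(x_{n-1}))

Iteration 1:
  f(0.130000) = -4.347803
  f(2.950000) = 35.422375
  x_2 = 2.950000 - 35.422375×(2.950000 - 0.130000)/(35.422375 - (-4.347803))
       = 0.438291
Iteration 2:
  f(2.950000) = 35.422375
  f(0.438291) = -2.724347
  x_3 = 0.438291 - (-2.724347)×(0.438291 - 2.950000)/(-2.724347 - 35.422375)
       = 0.617672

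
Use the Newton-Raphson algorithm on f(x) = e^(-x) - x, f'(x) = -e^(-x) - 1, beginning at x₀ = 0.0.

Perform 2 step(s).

f(x) = e^(-x) - x
f'(x) = -e^(-x) - 1
x₀ = 0.0

Newton-Raphson formula: x_{n+1} = x_n - f(x_n)/f'(x_n)

Iteration 1:
  f(0.000000) = 1.000000
  f'(0.000000) = -2.000000
  x_1 = 0.000000 - 1.000000/(-2.000000) = 0.500000
Iteration 2:
  f(0.500000) = 0.106531
  f'(0.500000) = -1.606531
  x_2 = 0.500000 - 0.106531/(-1.606531) = 0.566311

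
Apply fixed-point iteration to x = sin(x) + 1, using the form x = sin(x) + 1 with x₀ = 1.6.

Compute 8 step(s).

Equation: x = sin(x) + 1
Fixed-point form: x = sin(x) + 1
x₀ = 1.6

x_1 = g(1.600000) = 1.999574
x_2 = g(1.999574) = 1.909475
x_3 = g(1.909475) = 1.943195
x_4 = g(1.943195) = 1.931457
x_5 = g(1.931457) = 1.935664
x_6 = g(1.935664) = 1.934171
x_7 = g(1.934171) = 1.934703
x_8 = g(1.934703) = 1.934514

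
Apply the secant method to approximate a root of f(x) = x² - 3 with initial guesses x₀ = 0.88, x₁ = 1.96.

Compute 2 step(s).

f(x) = x² - 3
x₀ = 0.88, x₁ = 1.96

Secant formula: x_{n+1} = x_n - f(x_n)(x_n - x_{n-1})/(f(x_n) - f(x_{n-1}))

Iteration 1:
  f(0.880000) = -2.225600
  f(1.960000) = 0.841600
  x_2 = 1.960000 - 0.841600×(1.960000 - 0.880000)/(0.841600 - (-2.225600))
       = 1.663662
Iteration 2:
  f(1.960000) = 0.841600
  f(1.663662) = -0.232229
  x_3 = 1.663662 - (-0.232229)×(1.663662 - 1.960000)/(-0.232229 - 0.841600)
       = 1.727749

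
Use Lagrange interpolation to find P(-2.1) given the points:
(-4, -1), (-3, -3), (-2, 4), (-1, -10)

Lagrange interpolation formula:
P(x) = Σ yᵢ × Lᵢ(x)
where Lᵢ(x) = Π_{j≠i} (x - xⱼ)/(xᵢ - xⱼ)

L_0(-2.1) = (-2.1 - (-3))/(-4 - (-3)) × (-2.1 - (-2))/(-4 - (-2)) × (-2.1 - (-1))/(-4 - (-1)) = -0.016500
L_1(-2.1) = (-2.1 - (-4))/(-3 - (-4)) × (-2.1 - (-2))/(-3 - (-2)) × (-2.1 - (-1))/(-3 - (-1)) = 0.104500
L_2(-2.1) = (-2.1 - (-4))/(-2 - (-4)) × (-2.1 - (-3))/(-2 - (-3)) × (-2.1 - (-1))/(-2 - (-1)) = 0.940500
L_3(-2.1) = (-2.1 - (-4))/(-1 - (-4)) × (-2.1 - (-3))/(-1 - (-3)) × (-2.1 - (-2))/(-1 - (-2)) = -0.028500

P(-2.1) = (-1)×L_0(-2.1) + (-3)×L_1(-2.1) + 4×L_2(-2.1) + (-10)×L_3(-2.1)
P(-2.1) = 3.750000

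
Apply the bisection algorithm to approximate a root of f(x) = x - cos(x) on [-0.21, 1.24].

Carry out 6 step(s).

f(x) = x - cos(x)
Initial interval: [-0.21, 1.24]

Iteration 1:
  c_1 = (-0.210000 + 1.240000)/2 = 0.515000
  f(c_1) = f(0.515000) = -0.355293
  f(a) × f(c) ≥ 0, new interval: [0.515000, 1.240000]
Iteration 2:
  c_2 = (0.515000 + 1.240000)/2 = 0.877500
  f(c_2) = f(0.877500) = 0.238424
  f(a) × f(c) < 0, new interval: [0.515000, 0.877500]
Iteration 3:
  c_3 = (0.515000 + 0.877500)/2 = 0.696250
  f(c_3) = f(0.696250) = -0.071003
  f(a) × f(c) ≥ 0, new interval: [0.696250, 0.877500]
Iteration 4:
  c_4 = (0.696250 + 0.877500)/2 = 0.786875
  f(c_4) = f(0.786875) = 0.080813
  f(a) × f(c) < 0, new interval: [0.696250, 0.786875]
Iteration 5:
  c_5 = (0.696250 + 0.786875)/2 = 0.741563
  f(c_5) = f(0.741563) = 0.004148
  f(a) × f(c) < 0, new interval: [0.696250, 0.741563]
Iteration 6:
  c_6 = (0.696250 + 0.741563)/2 = 0.718906
  f(c_6) = f(0.718906) = -0.033620
  f(a) × f(c) ≥ 0, new interval: [0.718906, 0.741563]

After 6 iteration(s), the approximation is c_6 = 0.718906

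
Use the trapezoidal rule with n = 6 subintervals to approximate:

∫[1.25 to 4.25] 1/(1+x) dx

f(x) = 1/(1+x)
a = 1.25, b = 4.25, n = 6
h = (b - a)/n = 0.500000

Trapezoidal rule: (h/2)[f(x₀) + 2f(x₁) + 2f(x₂) + ... + f(xₙ)]

x_0 = 1.2500, f(x_0) = 0.444444, coefficient = 1
x_1 = 1.7500, f(x_1) = 0.363636, coefficient = 2
x_2 = 2.2500, f(x_2) = 0.307692, coefficient = 2
x_3 = 2.7500, f(x_3) = 0.266667, coefficient = 2
x_4 = 3.2500, f(x_4) = 0.235294, coefficient = 2
x_5 = 3.7500, f(x_5) = 0.210526, coefficient = 2
x_6 = 4.2500, f(x_6) = 0.190476, coefficient = 1

I ≈ (0.500000/2) × 3.402552 = 0.850638
Exact value: 0.847298
Error: 0.003340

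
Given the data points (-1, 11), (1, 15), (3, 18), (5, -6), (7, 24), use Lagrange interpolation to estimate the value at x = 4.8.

Lagrange interpolation formula:
P(x) = Σ yᵢ × Lᵢ(x)
where Lᵢ(x) = Π_{j≠i} (x - xⱼ)/(xᵢ - xⱼ)

L_0(4.8) = (4.8 - 1)/(-1 - 1) × (4.8 - 3)/(-1 - 3) × (4.8 - 5)/(-1 - 5) × (4.8 - 7)/(-1 - 7) = 0.007838
L_1(4.8) = (4.8 - (-1))/(1 - (-1)) × (4.8 - 3)/(1 - 3) × (4.8 - 5)/(1 - 5) × (4.8 - 7)/(1 - 7) = -0.047850
L_2(4.8) = (4.8 - (-1))/(3 - (-1)) × (4.8 - 1)/(3 - 1) × (4.8 - 5)/(3 - 5) × (4.8 - 7)/(3 - 7) = 0.151525
L_3(4.8) = (4.8 - (-1))/(5 - (-1)) × (4.8 - 1)/(5 - 1) × (4.8 - 3)/(5 - 3) × (4.8 - 7)/(5 - 7) = 0.909150
L_4(4.8) = (4.8 - (-1))/(7 - (-1)) × (4.8 - 1)/(7 - 1) × (4.8 - 3)/(7 - 3) × (4.8 - 5)/(7 - 5) = -0.020663

P(4.8) = 11×L_0(4.8) + 15×L_1(4.8) + 18×L_2(4.8) + (-6)×L_3(4.8) + 24×L_4(4.8)
P(4.8) = -3.854887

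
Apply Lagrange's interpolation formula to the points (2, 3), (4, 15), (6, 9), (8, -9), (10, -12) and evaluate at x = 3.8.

Lagrange interpolation formula:
P(x) = Σ yᵢ × Lᵢ(x)
where Lᵢ(x) = Π_{j≠i} (x - xⱼ)/(xᵢ - xⱼ)

L_0(3.8) = (3.8 - 4)/(2 - 4) × (3.8 - 6)/(2 - 6) × (3.8 - 8)/(2 - 8) × (3.8 - 10)/(2 - 10) = 0.029838
L_1(3.8) = (3.8 - 2)/(4 - 2) × (3.8 - 6)/(4 - 6) × (3.8 - 8)/(4 - 8) × (3.8 - 10)/(4 - 10) = 1.074150
L_2(3.8) = (3.8 - 2)/(6 - 2) × (3.8 - 4)/(6 - 4) × (3.8 - 8)/(6 - 8) × (3.8 - 10)/(6 - 10) = -0.146475
L_3(3.8) = (3.8 - 2)/(8 - 2) × (3.8 - 4)/(8 - 4) × (3.8 - 6)/(8 - 6) × (3.8 - 10)/(8 - 10) = 0.051150
L_4(3.8) = (3.8 - 2)/(10 - 2) × (3.8 - 4)/(10 - 4) × (3.8 - 6)/(10 - 6) × (3.8 - 8)/(10 - 8) = -0.008663

P(3.8) = 3×L_0(3.8) + 15×L_1(3.8) + 9×L_2(3.8) + (-9)×L_3(3.8) + (-12)×L_4(3.8)
P(3.8) = 14.527088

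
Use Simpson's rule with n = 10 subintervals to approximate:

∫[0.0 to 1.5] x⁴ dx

f(x) = x⁴
a = 0.0, b = 1.5, n = 10
h = (b - a)/n = 0.150000

Simpson's rule: (h/3)[f(x₀) + 4f(x₁) + 2f(x₂) + ... + f(xₙ)]

x_0 = 0.0000, f(x_0) = 0.000000, coefficient = 1
x_1 = 0.1500, f(x_1) = 0.000506, coefficient = 4
x_2 = 0.3000, f(x_2) = 0.008100, coefficient = 2
x_3 = 0.4500, f(x_3) = 0.041006, coefficient = 4
x_4 = 0.6000, f(x_4) = 0.129600, coefficient = 2
x_5 = 0.7500, f(x_5) = 0.316406, coefficient = 4
x_6 = 0.9000, f(x_6) = 0.656100, coefficient = 2
x_7 = 1.0500, f(x_7) = 1.215506, coefficient = 4
x_8 = 1.2000, f(x_8) = 2.073600, coefficient = 2
x_9 = 1.3500, f(x_9) = 3.321506, coefficient = 4
x_10 = 1.5000, f(x_10) = 5.062500, coefficient = 1

I ≈ (0.150000/3) × 30.377025 = 1.518851
Exact value: 1.518750
Error: 0.000101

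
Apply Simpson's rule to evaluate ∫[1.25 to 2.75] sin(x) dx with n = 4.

f(x) = sin(x)
a = 1.25, b = 2.75, n = 4
h = (b - a)/n = 0.375000

Simpson's rule: (h/3)[f(x₀) + 4f(x₁) + 2f(x₂) + ... + f(xₙ)]

x_0 = 1.2500, f(x_0) = 0.948985, coefficient = 1
x_1 = 1.6250, f(x_1) = 0.998531, coefficient = 4
x_2 = 2.0000, f(x_2) = 0.909297, coefficient = 2
x_3 = 2.3750, f(x_3) = 0.693685, coefficient = 4
x_4 = 2.7500, f(x_4) = 0.381661, coefficient = 1

I ≈ (0.375000/3) × 9.918106 = 1.239763
Exact value: 1.239625
Error: 0.000139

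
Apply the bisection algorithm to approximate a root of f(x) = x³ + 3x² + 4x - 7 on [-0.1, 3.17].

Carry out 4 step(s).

f(x) = x³ + 3x² + 4x - 7
Initial interval: [-0.1, 3.17]

Iteration 1:
  c_1 = (-0.100000 + 3.170000)/2 = 1.535000
  f(c_1) = f(1.535000) = 9.825480
  f(a) × f(c) < 0, new interval: [-0.100000, 1.535000]
Iteration 2:
  c_2 = (-0.100000 + 1.535000)/2 = 0.717500
  f(c_2) = f(0.717500) = -2.216208
  f(a) × f(c) ≥ 0, new interval: [0.717500, 1.535000]
Iteration 3:
  c_3 = (0.717500 + 1.535000)/2 = 1.126250
  f(c_3) = f(1.126250) = 2.738897
  f(a) × f(c) < 0, new interval: [0.717500, 1.126250]
Iteration 4:
  c_4 = (0.717500 + 1.126250)/2 = 0.921875
  f(c_4) = f(0.921875) = 0.020519
  f(a) × f(c) < 0, new interval: [0.717500, 0.921875]

After 4 iteration(s), the approximation is c_4 = 0.921875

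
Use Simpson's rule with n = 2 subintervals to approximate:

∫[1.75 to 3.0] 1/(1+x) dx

f(x) = 1/(1+x)
a = 1.75, b = 3.0, n = 2
h = (b - a)/n = 0.625000

Simpson's rule: (h/3)[f(x₀) + 4f(x₁) + 2f(x₂) + ... + f(xₙ)]

x_0 = 1.7500, f(x_0) = 0.363636, coefficient = 1
x_1 = 2.3750, f(x_1) = 0.296296, coefficient = 4
x_2 = 3.0000, f(x_2) = 0.250000, coefficient = 1

I ≈ (0.625000/3) × 1.798822 = 0.374754
Exact value: 0.374693
Error: 0.000061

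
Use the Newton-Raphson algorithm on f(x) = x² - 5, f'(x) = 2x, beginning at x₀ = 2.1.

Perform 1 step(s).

f(x) = x² - 5
f'(x) = 2x
x₀ = 2.1

Newton-Raphson formula: x_{n+1} = x_n - f(x_n)/f'(x_n)

Iteration 1:
  f(2.100000) = -0.590000
  f'(2.100000) = 4.200000
  x_1 = 2.100000 - (-0.590000)/4.200000 = 2.240476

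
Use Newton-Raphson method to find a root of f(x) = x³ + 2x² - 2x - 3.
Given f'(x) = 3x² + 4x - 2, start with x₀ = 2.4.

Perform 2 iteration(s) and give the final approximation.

f(x) = x³ + 2x² - 2x - 3
f'(x) = 3x² + 4x - 2
x₀ = 2.4

Newton-Raphson formula: x_{n+1} = x_n - f(x_n)/f'(x_n)

Iteration 1:
  f(2.400000) = 17.544000
  f'(2.400000) = 24.880000
  x_1 = 2.400000 - 17.544000/24.880000 = 1.694855
Iteration 2:
  f(1.694855) = 4.223889
  f'(1.694855) = 13.397025
  x_2 = 1.694855 - 4.223889/13.397025 = 1.379570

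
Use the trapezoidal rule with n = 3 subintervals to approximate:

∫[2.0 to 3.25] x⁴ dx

f(x) = x⁴
a = 2.0, b = 3.25, n = 3
h = (b - a)/n = 0.416667

Trapezoidal rule: (h/2)[f(x₀) + 2f(x₁) + 2f(x₂) + ... + f(xₙ)]

x_0 = 2.0000, f(x_0) = 16.000000, coefficient = 1
x_1 = 2.4167, f(x_1) = 34.108845, coefficient = 2
x_2 = 2.8333, f(x_2) = 64.445216, coefficient = 2
x_3 = 3.2500, f(x_3) = 111.566406, coefficient = 1

I ≈ (0.416667/2) × 324.674527 = 67.640527
Exact value: 66.118164
Error: 1.522362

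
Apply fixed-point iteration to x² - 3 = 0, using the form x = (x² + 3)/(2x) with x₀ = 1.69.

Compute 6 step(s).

Equation: x² - 3 = 0
Fixed-point form: x = (x² + 3)/(2x)
x₀ = 1.69

x_1 = g(1.690000) = 1.732574
x_2 = g(1.732574) = 1.732051
x_3 = g(1.732051) = 1.732051
x_4 = g(1.732051) = 1.732051
x_5 = g(1.732051) = 1.732051
x_6 = g(1.732051) = 1.732051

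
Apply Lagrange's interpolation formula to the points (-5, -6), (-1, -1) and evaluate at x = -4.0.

Lagrange interpolation formula:
P(x) = Σ yᵢ × Lᵢ(x)
where Lᵢ(x) = Π_{j≠i} (x - xⱼ)/(xᵢ - xⱼ)

L_0(-4.0) = (-4.0 - (-1))/(-5 - (-1)) = 0.750000
L_1(-4.0) = (-4.0 - (-5))/(-1 - (-5)) = 0.250000

P(-4.0) = (-6)×L_0(-4.0) + (-1)×L_1(-4.0)
P(-4.0) = -4.750000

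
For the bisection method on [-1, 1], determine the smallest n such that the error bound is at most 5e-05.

We need (b-a)/2^n ≤ 5e-05
(1 - (-1))/2^n ≤ 5e-05
2/2^n ≤ 5e-05
2^n ≥ 40000
n ≥ log₂(40000) = 15.29
n ≥ 16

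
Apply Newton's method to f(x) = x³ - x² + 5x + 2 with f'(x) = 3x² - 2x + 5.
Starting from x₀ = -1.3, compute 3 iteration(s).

f(x) = x³ - x² + 5x + 2
f'(x) = 3x² - 2x + 5
x₀ = -1.3

Newton-Raphson formula: x_{n+1} = x_n - f(x_n)/f'(x_n)

Iteration 1:
  f(-1.300000) = -8.387000
  f'(-1.300000) = 12.670000
  x_1 = -1.300000 - (-8.387000)/12.670000 = -0.638043
Iteration 2:
  f(-0.638043) = -1.857058
  f'(-0.638043) = 7.497380
  x_2 = -0.638043 - (-1.857058)/7.497380 = -0.390348
Iteration 3:
  f(-0.390348) = -0.163592
  f'(-0.390348) = 6.237813
  x_3 = -0.390348 - (-0.163592)/6.237813 = -0.364123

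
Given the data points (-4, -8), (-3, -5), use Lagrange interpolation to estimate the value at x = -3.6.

Lagrange interpolation formula:
P(x) = Σ yᵢ × Lᵢ(x)
where Lᵢ(x) = Π_{j≠i} (x - xⱼ)/(xᵢ - xⱼ)

L_0(-3.6) = (-3.6 - (-3))/(-4 - (-3)) = 0.600000
L_1(-3.6) = (-3.6 - (-4))/(-3 - (-4)) = 0.400000

P(-3.6) = (-8)×L_0(-3.6) + (-5)×L_1(-3.6)
P(-3.6) = -6.800000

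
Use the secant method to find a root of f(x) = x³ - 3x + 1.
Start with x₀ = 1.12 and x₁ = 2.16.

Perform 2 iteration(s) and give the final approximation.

f(x) = x³ - 3x + 1
x₀ = 1.12, x₁ = 2.16

Secant formula: x_{n+1} = x_n - f(x_n)(x_n - x_{n-1})/(f(x_n) - f(x_{n-1}))

Iteration 1:
  f(1.120000) = -0.955072
  f(2.160000) = 4.597696
  x_2 = 2.160000 - 4.597696×(2.160000 - 1.120000)/(4.597696 - (-0.955072))
       = 1.298879
Iteration 2:
  f(2.160000) = 4.597696
  f(1.298879) = -0.705315
  x_3 = 1.298879 - (-0.705315)×(1.298879 - 2.160000)/(-0.705315 - 4.597696)
       = 1.413411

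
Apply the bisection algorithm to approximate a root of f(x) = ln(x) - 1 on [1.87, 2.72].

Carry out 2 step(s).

f(x) = ln(x) - 1
Initial interval: [1.87, 2.72]

Iteration 1:
  c_1 = (1.870000 + 2.720000)/2 = 2.295000
  f(c_1) = f(2.295000) = -0.169267
  f(a) × f(c) ≥ 0, new interval: [2.295000, 2.720000]
Iteration 2:
  c_2 = (2.295000 + 2.720000)/2 = 2.507500
  f(c_2) = f(2.507500) = -0.080714
  f(a) × f(c) ≥ 0, new interval: [2.507500, 2.720000]

After 2 iteration(s), the approximation is c_2 = 2.507500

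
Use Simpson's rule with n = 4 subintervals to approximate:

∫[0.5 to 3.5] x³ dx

f(x) = x³
a = 0.5, b = 3.5, n = 4
h = (b - a)/n = 0.750000

Simpson's rule: (h/3)[f(x₀) + 4f(x₁) + 2f(x₂) + ... + f(xₙ)]

x_0 = 0.5000, f(x_0) = 0.125000, coefficient = 1
x_1 = 1.2500, f(x_1) = 1.953125, coefficient = 4
x_2 = 2.0000, f(x_2) = 8.000000, coefficient = 2
x_3 = 2.7500, f(x_3) = 20.796875, coefficient = 4
x_4 = 3.5000, f(x_4) = 42.875000, coefficient = 1

I ≈ (0.750000/3) × 150.000000 = 37.500000
Exact value: 37.500000
Error: 0.000000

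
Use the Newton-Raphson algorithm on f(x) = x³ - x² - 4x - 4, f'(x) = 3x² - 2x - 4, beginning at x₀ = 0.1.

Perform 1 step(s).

f(x) = x³ - x² - 4x - 4
f'(x) = 3x² - 2x - 4
x₀ = 0.1

Newton-Raphson formula: x_{n+1} = x_n - f(x_n)/f'(x_n)

Iteration 1:
  f(0.100000) = -4.409000
  f'(0.100000) = -4.170000
  x_1 = 0.100000 - (-4.409000)/(-4.170000) = -0.957314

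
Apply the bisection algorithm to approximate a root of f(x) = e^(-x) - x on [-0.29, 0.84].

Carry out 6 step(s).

f(x) = e^(-x) - x
Initial interval: [-0.29, 0.84]

Iteration 1:
  c_1 = (-0.290000 + 0.840000)/2 = 0.275000
  f(c_1) = f(0.275000) = 0.484572
  f(a) × f(c) ≥ 0, new interval: [0.275000, 0.840000]
Iteration 2:
  c_2 = (0.275000 + 0.840000)/2 = 0.557500
  f(c_2) = f(0.557500) = 0.015139
  f(a) × f(c) ≥ 0, new interval: [0.557500, 0.840000]
Iteration 3:
  c_3 = (0.557500 + 0.840000)/2 = 0.698750
  f(c_3) = f(0.698750) = -0.201544
  f(a) × f(c) < 0, new interval: [0.557500, 0.698750]
Iteration 4:
  c_4 = (0.557500 + 0.698750)/2 = 0.628125
  f(c_4) = f(0.628125) = -0.094534
  f(a) × f(c) < 0, new interval: [0.557500, 0.628125]
Iteration 5:
  c_5 = (0.557500 + 0.628125)/2 = 0.592812
  f(c_5) = f(0.592812) = -0.040042
  f(a) × f(c) < 0, new interval: [0.557500, 0.592812]
Iteration 6:
  c_6 = (0.557500 + 0.592812)/2 = 0.575156
  f(c_6) = f(0.575156) = -0.012539
  f(a) × f(c) < 0, new interval: [0.557500, 0.575156]

After 6 iteration(s), the approximation is c_6 = 0.575156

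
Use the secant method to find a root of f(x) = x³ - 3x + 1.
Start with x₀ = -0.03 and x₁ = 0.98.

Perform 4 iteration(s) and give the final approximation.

f(x) = x³ - 3x + 1
x₀ = -0.03, x₁ = 0.98

Secant formula: x_{n+1} = x_n - f(x_n)(x_n - x_{n-1})/(f(x_n) - f(x_{n-1}))

Iteration 1:
  f(-0.030000) = 1.089973
  f(0.980000) = -0.998808
  x_2 = 0.980000 - (-0.998808)×(0.980000 - (-0.030000))/(-0.998808 - 1.089973)
       = 0.497041
Iteration 2:
  f(0.980000) = -0.998808
  f(0.497041) = -0.368329
  x_3 = 0.497041 - (-0.368329)×(0.497041 - 0.980000)/(-0.368329 - (-0.998808))
       = 0.214894
Iteration 3:
  f(0.497041) = -0.368329
  f(0.214894) = 0.365242
  x_4 = 0.214894 - 0.365242×(0.214894 - 0.497041)/(0.365242 - (-0.368329))
       = 0.355374
Iteration 4:
  f(0.214894) = 0.365242
  f(0.355374) = -0.021241
  x_5 = 0.355374 - (-0.021241)×(0.355374 - 0.214894)/(-0.021241 - 0.365242)
       = 0.347653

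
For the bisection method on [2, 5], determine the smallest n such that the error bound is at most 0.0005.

We need (b-a)/2^n ≤ 0.0005
(5 - 2)/2^n ≤ 0.0005
3/2^n ≤ 0.0005
2^n ≥ 6000
n ≥ log₂(6000) = 12.55
n ≥ 13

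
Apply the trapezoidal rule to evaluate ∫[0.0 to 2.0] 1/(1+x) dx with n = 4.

f(x) = 1/(1+x)
a = 0.0, b = 2.0, n = 4
h = (b - a)/n = 0.500000

Trapezoidal rule: (h/2)[f(x₀) + 2f(x₁) + 2f(x₂) + ... + f(xₙ)]

x_0 = 0.0000, f(x_0) = 1.000000, coefficient = 1
x_1 = 0.5000, f(x_1) = 0.666667, coefficient = 2
x_2 = 1.0000, f(x_2) = 0.500000, coefficient = 2
x_3 = 1.5000, f(x_3) = 0.400000, coefficient = 2
x_4 = 2.0000, f(x_4) = 0.333333, coefficient = 1

I ≈ (0.500000/2) × 4.466667 = 1.116667
Exact value: 1.098612
Error: 0.018054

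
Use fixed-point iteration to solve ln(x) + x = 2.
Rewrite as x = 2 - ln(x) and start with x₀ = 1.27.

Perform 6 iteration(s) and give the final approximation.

Equation: ln(x) + x = 2
Fixed-point form: x = 2 - ln(x)
x₀ = 1.27

x_1 = g(1.270000) = 1.760983
x_2 = g(1.760983) = 1.434128
x_3 = g(1.434128) = 1.639443
x_4 = g(1.639443) = 1.505643
x_5 = g(1.505643) = 1.590780
x_6 = g(1.590780) = 1.535776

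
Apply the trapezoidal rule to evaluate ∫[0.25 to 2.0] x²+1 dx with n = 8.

f(x) = x²+1
a = 0.25, b = 2.0, n = 8
h = (b - a)/n = 0.218750

Trapezoidal rule: (h/2)[f(x₀) + 2f(x₁) + 2f(x₂) + ... + f(xₙ)]

x_0 = 0.2500, f(x_0) = 1.062500, coefficient = 1
x_1 = 0.4688, f(x_1) = 1.219727, coefficient = 2
x_2 = 0.6875, f(x_2) = 1.472656, coefficient = 2
x_3 = 0.9062, f(x_3) = 1.821289, coefficient = 2
x_4 = 1.1250, f(x_4) = 2.265625, coefficient = 2
x_5 = 1.3438, f(x_5) = 2.805664, coefficient = 2
x_6 = 1.5625, f(x_6) = 3.441406, coefficient = 2
x_7 = 1.7812, f(x_7) = 4.172852, coefficient = 2
x_8 = 2.0000, f(x_8) = 5.000000, coefficient = 1

I ≈ (0.218750/2) × 40.460938 = 4.425415
Exact value: 4.411458
Error: 0.013957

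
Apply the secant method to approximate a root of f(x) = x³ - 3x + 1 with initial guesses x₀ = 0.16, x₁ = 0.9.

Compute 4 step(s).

f(x) = x³ - 3x + 1
x₀ = 0.16, x₁ = 0.9

Secant formula: x_{n+1} = x_n - f(x_n)(x_n - x_{n-1})/(f(x_n) - f(x_{n-1}))

Iteration 1:
  f(0.160000) = 0.524096
  f(0.900000) = -0.971000
  x_2 = 0.900000 - (-0.971000)×(0.900000 - 0.160000)/(-0.971000 - 0.524096)
       = 0.419402
Iteration 2:
  f(0.900000) = -0.971000
  f(0.419402) = -0.184434
  x_3 = 0.419402 - (-0.184434)×(0.419402 - 0.900000)/(-0.184434 - (-0.971000))
       = 0.306711
Iteration 3:
  f(0.419402) = -0.184434
  f(0.306711) = 0.108719
  x_4 = 0.306711 - 0.108719×(0.306711 - 0.419402)/(0.108719 - (-0.184434))
       = 0.348504
Iteration 4:
  f(0.306711) = 0.108719
  f(0.348504) = -0.003184
  x_5 = 0.348504 - (-0.003184)×(0.348504 - 0.306711)/(-0.003184 - 0.108719)
       = 0.347315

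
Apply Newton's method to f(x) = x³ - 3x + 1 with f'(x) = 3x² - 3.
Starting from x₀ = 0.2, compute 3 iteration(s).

f(x) = x³ - 3x + 1
f'(x) = 3x² - 3
x₀ = 0.2

Newton-Raphson formula: x_{n+1} = x_n - f(x_n)/f'(x_n)

Iteration 1:
  f(0.200000) = 0.408000
  f'(0.200000) = -2.880000
  x_1 = 0.200000 - 0.408000/(-2.880000) = 0.341667
Iteration 2:
  f(0.341667) = 0.014885
  f'(0.341667) = -2.649792
  x_2 = 0.341667 - 0.014885/(-2.649792) = 0.347284
Iteration 3:
  f(0.347284) = 0.000033
  f'(0.347284) = -2.638181
  x_3 = 0.347284 - 0.000033/(-2.638181) = 0.347296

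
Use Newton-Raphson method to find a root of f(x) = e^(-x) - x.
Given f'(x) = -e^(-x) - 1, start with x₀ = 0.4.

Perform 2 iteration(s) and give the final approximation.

f(x) = e^(-x) - x
f'(x) = -e^(-x) - 1
x₀ = 0.4

Newton-Raphson formula: x_{n+1} = x_n - f(x_n)/f'(x_n)

Iteration 1:
  f(0.400000) = 0.270320
  f'(0.400000) = -1.670320
  x_1 = 0.400000 - 0.270320/(-1.670320) = 0.561837
Iteration 2:
  f(0.561837) = 0.008323
  f'(0.561837) = -1.570161
  x_2 = 0.561837 - 0.008323/(-1.570161) = 0.567138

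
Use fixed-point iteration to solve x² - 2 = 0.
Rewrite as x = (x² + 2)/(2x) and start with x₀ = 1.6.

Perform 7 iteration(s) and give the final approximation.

Equation: x² - 2 = 0
Fixed-point form: x = (x² + 2)/(2x)
x₀ = 1.6

x_1 = g(1.600000) = 1.425000
x_2 = g(1.425000) = 1.414254
x_3 = g(1.414254) = 1.414214
x_4 = g(1.414214) = 1.414214
x_5 = g(1.414214) = 1.414214
x_6 = g(1.414214) = 1.414214
x_7 = g(1.414214) = 1.414214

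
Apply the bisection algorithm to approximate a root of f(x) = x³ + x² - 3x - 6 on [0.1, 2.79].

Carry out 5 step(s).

f(x) = x³ + x² - 3x - 6
Initial interval: [0.1, 2.79]

Iteration 1:
  c_1 = (0.100000 + 2.790000)/2 = 1.445000
  f(c_1) = f(1.445000) = -5.229779
  f(a) × f(c) ≥ 0, new interval: [1.445000, 2.790000]
Iteration 2:
  c_2 = (1.445000 + 2.790000)/2 = 2.117500
  f(c_2) = f(2.117500) = 1.625766
  f(a) × f(c) < 0, new interval: [1.445000, 2.117500]
Iteration 3:
  c_3 = (1.445000 + 2.117500)/2 = 1.781250
  f(c_3) = f(1.781250) = -2.519257
  f(a) × f(c) ≥ 0, new interval: [1.781250, 2.117500]
Iteration 4:
  c_4 = (1.781250 + 2.117500)/2 = 1.949375
  f(c_4) = f(1.949375) = -0.640315
  f(a) × f(c) ≥ 0, new interval: [1.949375, 2.117500]
Iteration 5:
  c_5 = (1.949375 + 2.117500)/2 = 2.033438
  f(c_5) = f(2.033438) = 0.442551
  f(a) × f(c) < 0, new interval: [1.949375, 2.033438]

After 5 iteration(s), the approximation is c_5 = 2.033438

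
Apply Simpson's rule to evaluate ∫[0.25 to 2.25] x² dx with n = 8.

f(x) = x²
a = 0.25, b = 2.25, n = 8
h = (b - a)/n = 0.250000

Simpson's rule: (h/3)[f(x₀) + 4f(x₁) + 2f(x₂) + ... + f(xₙ)]

x_0 = 0.2500, f(x_0) = 0.062500, coefficient = 1
x_1 = 0.5000, f(x_1) = 0.250000, coefficient = 4
x_2 = 0.7500, f(x_2) = 0.562500, coefficient = 2
x_3 = 1.0000, f(x_3) = 1.000000, coefficient = 4
x_4 = 1.2500, f(x_4) = 1.562500, coefficient = 2
x_5 = 1.5000, f(x_5) = 2.250000, coefficient = 4
x_6 = 1.7500, f(x_6) = 3.062500, coefficient = 2
x_7 = 2.0000, f(x_7) = 4.000000, coefficient = 4
x_8 = 2.2500, f(x_8) = 5.062500, coefficient = 1

I ≈ (0.250000/3) × 45.500000 = 3.791667
Exact value: 3.791667
Error: 0.000000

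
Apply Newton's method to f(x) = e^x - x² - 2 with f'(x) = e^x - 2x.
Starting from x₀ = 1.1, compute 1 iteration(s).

f(x) = e^x - x² - 2
f'(x) = e^x - 2x
x₀ = 1.1

Newton-Raphson formula: x_{n+1} = x_n - f(x_n)/f'(x_n)

Iteration 1:
  f(1.100000) = -0.205834
  f'(1.100000) = 0.804166
  x_1 = 1.100000 - (-0.205834)/0.804166 = 1.355960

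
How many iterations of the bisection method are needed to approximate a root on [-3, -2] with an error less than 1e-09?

We need (b-a)/2^n ≤ 1e-09
(-2 - (-3))/2^n ≤ 1e-09
1/2^n ≤ 1e-09
2^n ≥ 1000000000
n ≥ log₂(1000000000) = 29.90
n ≥ 30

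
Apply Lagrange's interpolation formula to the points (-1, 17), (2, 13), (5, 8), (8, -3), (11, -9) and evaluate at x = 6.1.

Lagrange interpolation formula:
P(x) = Σ yᵢ × Lᵢ(x)
where Lᵢ(x) = Π_{j≠i} (x - xⱼ)/(xᵢ - xⱼ)

L_0(6.1) = (6.1 - 2)/(-1 - 2) × (6.1 - 5)/(-1 - 5) × (6.1 - 8)/(-1 - 8) × (6.1 - 11)/(-1 - 11) = 0.021599
L_1(6.1) = (6.1 - (-1))/(2 - (-1)) × (6.1 - 5)/(2 - 5) × (6.1 - 8)/(2 - 8) × (6.1 - 11)/(2 - 11) = -0.149611
L_2(6.1) = (6.1 - (-1))/(5 - (-1)) × (6.1 - 2)/(5 - 2) × (6.1 - 8)/(5 - 8) × (6.1 - 11)/(5 - 11) = 0.836463
L_3(6.1) = (6.1 - (-1))/(8 - (-1)) × (6.1 - 2)/(8 - 2) × (6.1 - 5)/(8 - 5) × (6.1 - 11)/(8 - 11) = 0.322845
L_4(6.1) = (6.1 - (-1))/(11 - (-1)) × (6.1 - 2)/(11 - 2) × (6.1 - 5)/(11 - 5) × (6.1 - 8)/(11 - 8) = -0.031296

P(6.1) = 17×L_0(6.1) + 13×L_1(6.1) + 8×L_2(6.1) + (-3)×L_3(6.1) + (-9)×L_4(6.1)
P(6.1) = 4.427069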